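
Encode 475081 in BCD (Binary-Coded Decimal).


Each digit → 4-bit binary:
  4 → 0100
  7 → 0111
  5 → 0101
  0 → 0000
  8 → 1000
  1 → 0001
= 0100 0111 0101 0000 1000 0001


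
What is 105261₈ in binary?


Each octal digit → 3 binary bits:
  1 = 001
  0 = 000
  5 = 101
  2 = 010
  6 = 110
  1 = 001
Concatenate: 001 000 101 010 110 001
= 001000101010110001


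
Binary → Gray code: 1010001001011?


Binary: 1010001001011
Gray code: G = B XOR (B >> 1)
B >> 1 = 0101000100101
1010001001011 XOR 0101000100101:
  1 XOR 0 = 1
  0 XOR 1 = 1
  1 XOR 0 = 1
  0 XOR 1 = 1
  0 XOR 0 = 0
  0 XOR 0 = 0
  1 XOR 0 = 1
  0 XOR 1 = 1
  0 XOR 0 = 0
  1 XOR 0 = 1
  0 XOR 1 = 1
  1 XOR 0 = 1
  1 XOR 1 = 0
= 1111001101110


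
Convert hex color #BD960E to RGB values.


Hex: #BD960E
R = BD₁₆ = 189
G = 96₁₆ = 150
B = 0E₁₆ = 14
= RGB(189, 150, 14)


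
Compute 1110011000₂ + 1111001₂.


Align and add column by column (LSB to MSB, carry propagating):
  01110011000
+ 00001111001
  -----------
  col 0: 0 + 1 + 0 (carry in) = 1 → bit 1, carry out 0
  col 1: 0 + 0 + 0 (carry in) = 0 → bit 0, carry out 0
  col 2: 0 + 0 + 0 (carry in) = 0 → bit 0, carry out 0
  col 3: 1 + 1 + 0 (carry in) = 2 → bit 0, carry out 1
  col 4: 1 + 1 + 1 (carry in) = 3 → bit 1, carry out 1
  col 5: 0 + 1 + 1 (carry in) = 2 → bit 0, carry out 1
  col 6: 0 + 1 + 1 (carry in) = 2 → bit 0, carry out 1
  col 7: 1 + 0 + 1 (carry in) = 2 → bit 0, carry out 1
  col 8: 1 + 0 + 1 (carry in) = 2 → bit 0, carry out 1
  col 9: 1 + 0 + 1 (carry in) = 2 → bit 0, carry out 1
  col 10: 0 + 0 + 1 (carry in) = 1 → bit 1, carry out 0
Reading bits MSB→LSB: 10000010001
Strip leading zeros: 10000010001
= 10000010001


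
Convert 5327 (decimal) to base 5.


Divide by 5 repeatedly:
5327 ÷ 5 = 1065 remainder 2
1065 ÷ 5 = 213 remainder 0
213 ÷ 5 = 42 remainder 3
42 ÷ 5 = 8 remainder 2
8 ÷ 5 = 1 remainder 3
1 ÷ 5 = 0 remainder 1
Reading remainders bottom-up:
= 132302


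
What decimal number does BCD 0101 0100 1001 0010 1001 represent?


Each 4-bit group → digit:
  0101 → 5
  0100 → 4
  1001 → 9
  0010 → 2
  1001 → 9
= 54929


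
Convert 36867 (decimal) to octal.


Divide by 8 repeatedly:
36867 ÷ 8 = 4608 remainder 3
4608 ÷ 8 = 576 remainder 0
576 ÷ 8 = 72 remainder 0
72 ÷ 8 = 9 remainder 0
9 ÷ 8 = 1 remainder 1
1 ÷ 8 = 0 remainder 1
Reading remainders bottom-up:
= 0o110003


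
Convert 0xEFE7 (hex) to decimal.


Positional values:
Position 0: 7 × 16^0 = 7 × 1 = 7
Position 1: E × 16^1 = 14 × 16 = 224
Position 2: F × 16^2 = 15 × 256 = 3840
Position 3: E × 16^3 = 14 × 4096 = 57344
Sum = 7 + 224 + 3840 + 57344
= 61415


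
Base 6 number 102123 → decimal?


Positional values (base 6):
  3 × 6^0 = 3 × 1 = 3
  2 × 6^1 = 2 × 6 = 12
  1 × 6^2 = 1 × 36 = 36
  2 × 6^3 = 2 × 216 = 432
  0 × 6^4 = 0 × 1296 = 0
  1 × 6^5 = 1 × 7776 = 7776
Sum = 3 + 12 + 36 + 432 + 0 + 7776
= 8259


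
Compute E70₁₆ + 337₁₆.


Align and add column by column (LSB to MSB, each column mod 16 with carry):
  0E70
+ 0337
  ----
  col 0: 0(0) + 7(7) + 0 (carry in) = 7 → 7(7), carry out 0
  col 1: 7(7) + 3(3) + 0 (carry in) = 10 → A(10), carry out 0
  col 2: E(14) + 3(3) + 0 (carry in) = 17 → 1(1), carry out 1
  col 3: 0(0) + 0(0) + 1 (carry in) = 1 → 1(1), carry out 0
Reading digits MSB→LSB: 11A7
Strip leading zeros: 11A7
= 0x11A7


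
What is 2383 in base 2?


Divide by 2 repeatedly:
2383 ÷ 2 = 1191 remainder 1
1191 ÷ 2 = 595 remainder 1
595 ÷ 2 = 297 remainder 1
297 ÷ 2 = 148 remainder 1
148 ÷ 2 = 74 remainder 0
74 ÷ 2 = 37 remainder 0
37 ÷ 2 = 18 remainder 1
18 ÷ 2 = 9 remainder 0
9 ÷ 2 = 4 remainder 1
4 ÷ 2 = 2 remainder 0
2 ÷ 2 = 1 remainder 0
1 ÷ 2 = 0 remainder 1
Reading remainders bottom-up:
= 100101001111


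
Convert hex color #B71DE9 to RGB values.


Hex: #B71DE9
R = B7₁₆ = 183
G = 1D₁₆ = 29
B = E9₁₆ = 233
= RGB(183, 29, 233)


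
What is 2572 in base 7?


Divide by 7 repeatedly:
2572 ÷ 7 = 367 remainder 3
367 ÷ 7 = 52 remainder 3
52 ÷ 7 = 7 remainder 3
7 ÷ 7 = 1 remainder 0
1 ÷ 7 = 0 remainder 1
Reading remainders bottom-up:
= 10333


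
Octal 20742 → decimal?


Positional values:
Position 0: 2 × 8^0 = 2
Position 1: 4 × 8^1 = 32
Position 2: 7 × 8^2 = 448
Position 3: 0 × 8^3 = 0
Position 4: 2 × 8^4 = 8192
Sum = 2 + 32 + 448 + 0 + 8192
= 8674


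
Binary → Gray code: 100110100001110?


Binary: 100110100001110
Gray code: G = B XOR (B >> 1)
B >> 1 = 010011010000111
100110100001110 XOR 010011010000111:
  1 XOR 0 = 1
  0 XOR 1 = 1
  0 XOR 0 = 0
  1 XOR 0 = 1
  1 XOR 1 = 0
  0 XOR 1 = 1
  1 XOR 0 = 1
  0 XOR 1 = 1
  0 XOR 0 = 0
  0 XOR 0 = 0
  0 XOR 0 = 0
  1 XOR 0 = 1
  1 XOR 1 = 0
  1 XOR 1 = 0
  0 XOR 1 = 1
= 110101110001001


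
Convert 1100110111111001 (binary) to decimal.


Positional values:
Bit 0: 1 × 2^0 = 1
Bit 3: 1 × 2^3 = 8
Bit 4: 1 × 2^4 = 16
Bit 5: 1 × 2^5 = 32
Bit 6: 1 × 2^6 = 64
Bit 7: 1 × 2^7 = 128
Bit 8: 1 × 2^8 = 256
Bit 10: 1 × 2^10 = 1024
Bit 11: 1 × 2^11 = 2048
Bit 14: 1 × 2^14 = 16384
Bit 15: 1 × 2^15 = 32768
Sum = 1 + 8 + 16 + 32 + 64 + 128 + 256 + 1024 + 2048 + 16384 + 32768
= 52729


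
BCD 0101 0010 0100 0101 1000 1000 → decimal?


Each 4-bit group → digit:
  0101 → 5
  0010 → 2
  0100 → 4
  0101 → 5
  1000 → 8
  1000 → 8
= 524588


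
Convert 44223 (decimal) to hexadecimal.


Divide by 16 repeatedly:
44223 ÷ 16 = 2763 remainder 15 (F)
2763 ÷ 16 = 172 remainder 11 (B)
172 ÷ 16 = 10 remainder 12 (C)
10 ÷ 16 = 0 remainder 10 (A)
Reading remainders bottom-up:
= 0xACBF


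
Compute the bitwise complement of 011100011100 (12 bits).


Original: 011100011100
Invert all bits:
  bit 0: 0 → 1
  bit 1: 1 → 0
  bit 2: 1 → 0
  bit 3: 1 → 0
  bit 4: 0 → 1
  bit 5: 0 → 1
  bit 6: 0 → 1
  bit 7: 1 → 0
  bit 8: 1 → 0
  bit 9: 1 → 0
  bit 10: 0 → 1
  bit 11: 0 → 1
= 100011100011


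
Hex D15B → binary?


Each hex digit → 4 binary bits:
  D = 1101
  1 = 0001
  5 = 0101
  B = 1011
Concatenate: 1101 0001 0101 1011
= 1101000101011011


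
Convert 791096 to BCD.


Each digit → 4-bit binary:
  7 → 0111
  9 → 1001
  1 → 0001
  0 → 0000
  9 → 1001
  6 → 0110
= 0111 1001 0001 0000 1001 0110


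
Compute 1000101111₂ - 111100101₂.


Align and subtract column by column (LSB to MSB, borrowing when needed):
  1000101111
- 0111100101
  ----------
  col 0: (1 - 0 borrow-in) - 1 → 1 - 1 = 0, borrow out 0
  col 1: (1 - 0 borrow-in) - 0 → 1 - 0 = 1, borrow out 0
  col 2: (1 - 0 borrow-in) - 1 → 1 - 1 = 0, borrow out 0
  col 3: (1 - 0 borrow-in) - 0 → 1 - 0 = 1, borrow out 0
  col 4: (0 - 0 borrow-in) - 0 → 0 - 0 = 0, borrow out 0
  col 5: (1 - 0 borrow-in) - 1 → 1 - 1 = 0, borrow out 0
  col 6: (0 - 0 borrow-in) - 1 → borrow from next column: (0+2) - 1 = 1, borrow out 1
  col 7: (0 - 1 borrow-in) - 1 → borrow from next column: (-1+2) - 1 = 0, borrow out 1
  col 8: (0 - 1 borrow-in) - 1 → borrow from next column: (-1+2) - 1 = 0, borrow out 1
  col 9: (1 - 1 borrow-in) - 0 → 0 - 0 = 0, borrow out 0
Reading bits MSB→LSB: 0001001010
Strip leading zeros: 1001010
= 1001010


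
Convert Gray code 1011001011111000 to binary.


Gray code: 1011001011111000
MSB stays the same: 1
Each subsequent bit = prev_binary XOR current_gray:
  B[1] = 1 XOR 0 = 1
  B[2] = 1 XOR 1 = 0
  B[3] = 0 XOR 1 = 1
  B[4] = 1 XOR 0 = 1
  B[5] = 1 XOR 0 = 1
  B[6] = 1 XOR 1 = 0
  B[7] = 0 XOR 0 = 0
  B[8] = 0 XOR 1 = 1
  B[9] = 1 XOR 1 = 0
  B[10] = 0 XOR 1 = 1
  B[11] = 1 XOR 1 = 0
  B[12] = 0 XOR 1 = 1
  B[13] = 1 XOR 0 = 1
  B[14] = 1 XOR 0 = 1
  B[15] = 1 XOR 0 = 1
= 1101110010101111 (56495 decimal)


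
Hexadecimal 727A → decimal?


Positional values:
Position 0: A × 16^0 = 10 × 1 = 10
Position 1: 7 × 16^1 = 7 × 16 = 112
Position 2: 2 × 16^2 = 2 × 256 = 512
Position 3: 7 × 16^3 = 7 × 4096 = 28672
Sum = 10 + 112 + 512 + 28672
= 29306


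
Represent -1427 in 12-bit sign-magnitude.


Sign bit: 1 (negative)
Magnitude: 1427 = 10110010011
= 110110010011


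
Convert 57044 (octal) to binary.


Each octal digit → 3 binary bits:
  5 = 101
  7 = 111
  0 = 000
  4 = 100
  4 = 100
Concatenate: 101 111 000 100 100
= 101111000100100


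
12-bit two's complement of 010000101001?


Original: 010000101001
Step 1 - Invert all bits: 101111010110
Step 2 - Add 1: 101111010110 + 1
= 101111010111 (represents -1065)


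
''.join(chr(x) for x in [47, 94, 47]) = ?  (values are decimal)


Codes (decimal): 47 94 47
Per-code ASCII lookup:
  47  (special character) → '/'
  94  (special character) → '^'
  47  (special character) → '/'
= '/^/'


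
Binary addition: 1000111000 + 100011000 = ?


Align and add column by column (LSB to MSB, carry propagating):
  01000111000
+ 00100011000
  -----------
  col 0: 0 + 0 + 0 (carry in) = 0 → bit 0, carry out 0
  col 1: 0 + 0 + 0 (carry in) = 0 → bit 0, carry out 0
  col 2: 0 + 0 + 0 (carry in) = 0 → bit 0, carry out 0
  col 3: 1 + 1 + 0 (carry in) = 2 → bit 0, carry out 1
  col 4: 1 + 1 + 1 (carry in) = 3 → bit 1, carry out 1
  col 5: 1 + 0 + 1 (carry in) = 2 → bit 0, carry out 1
  col 6: 0 + 0 + 1 (carry in) = 1 → bit 1, carry out 0
  col 7: 0 + 0 + 0 (carry in) = 0 → bit 0, carry out 0
  col 8: 0 + 1 + 0 (carry in) = 1 → bit 1, carry out 0
  col 9: 1 + 0 + 0 (carry in) = 1 → bit 1, carry out 0
  col 10: 0 + 0 + 0 (carry in) = 0 → bit 0, carry out 0
Reading bits MSB→LSB: 01101010000
Strip leading zeros: 1101010000
= 1101010000


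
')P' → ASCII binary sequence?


String: ')P'  (2 characters)
Per-character ASCII lookup:
  ')': special character: ')' = 41 → 101001
  'P': uppercase starts at 65: 'P' = 65 + 15 = 80 → 1010000
= 101001 1010000


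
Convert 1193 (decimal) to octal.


Divide by 8 repeatedly:
1193 ÷ 8 = 149 remainder 1
149 ÷ 8 = 18 remainder 5
18 ÷ 8 = 2 remainder 2
2 ÷ 8 = 0 remainder 2
Reading remainders bottom-up:
= 0o2251


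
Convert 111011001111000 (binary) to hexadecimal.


Group into 4-bit nibbles: 0111011001111000
  0111 = 7
  0110 = 6
  0111 = 7
  1000 = 8
= 0x7678


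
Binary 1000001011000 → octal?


Group into 3-bit groups: 001000001011000
  001 = 1
  000 = 0
  001 = 1
  011 = 3
  000 = 0
= 0o10130


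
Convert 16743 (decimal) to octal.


Divide by 8 repeatedly:
16743 ÷ 8 = 2092 remainder 7
2092 ÷ 8 = 261 remainder 4
261 ÷ 8 = 32 remainder 5
32 ÷ 8 = 4 remainder 0
4 ÷ 8 = 0 remainder 4
Reading remainders bottom-up:
= 0o40547


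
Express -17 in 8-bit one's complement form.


Original: 00010001
Invert all bits:
  bit 0: 0 → 1
  bit 1: 0 → 1
  bit 2: 0 → 1
  bit 3: 1 → 0
  bit 4: 0 → 1
  bit 5: 0 → 1
  bit 6: 0 → 1
  bit 7: 1 → 0
= 11101110


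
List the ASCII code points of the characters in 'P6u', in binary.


String: 'P6u'  (3 characters)
Per-character ASCII lookup:
  'P': uppercase starts at 65: 'P' = 65 + 15 = 80 → 1010000
  '6': digits start at 48: '6' = 48 + 6 = 54 → 110110
  'u': lowercase starts at 97: 'u' = 97 + 20 = 117 → 1110101
= 1010000 110110 1110101


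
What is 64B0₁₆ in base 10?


Positional values:
Position 0: 0 × 16^0 = 0 × 1 = 0
Position 1: B × 16^1 = 11 × 16 = 176
Position 2: 4 × 16^2 = 4 × 256 = 1024
Position 3: 6 × 16^3 = 6 × 4096 = 24576
Sum = 0 + 176 + 1024 + 24576
= 25776


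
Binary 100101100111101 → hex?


Group into 4-bit nibbles: 0100101100111101
  0100 = 4
  1011 = B
  0011 = 3
  1101 = D
= 0x4B3D


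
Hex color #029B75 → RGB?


Hex: #029B75
R = 02₁₆ = 2
G = 9B₁₆ = 155
B = 75₁₆ = 117
= RGB(2, 155, 117)


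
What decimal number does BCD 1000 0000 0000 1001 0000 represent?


Each 4-bit group → digit:
  1000 → 8
  0000 → 0
  0000 → 0
  1001 → 9
  0000 → 0
= 80090


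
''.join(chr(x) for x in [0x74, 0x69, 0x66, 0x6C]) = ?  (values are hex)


Codes (hex): 0x74 0x69 0x66 0x6C
Per-code ASCII lookup:
  0x74 = 116  (range 97-122: lowercase, 116 - 97 = 19) → 't'
  0x69 = 105  (range 97-122: lowercase, 105 - 97 = 8) → 'i'
  0x66 = 102  (range 97-122: lowercase, 102 - 97 = 5) → 'f'
  0x6C = 108  (range 97-122: lowercase, 108 - 97 = 11) → 'l'
= 'tifl'


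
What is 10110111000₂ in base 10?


Positional values:
Bit 3: 1 × 2^3 = 8
Bit 4: 1 × 2^4 = 16
Bit 5: 1 × 2^5 = 32
Bit 7: 1 × 2^7 = 128
Bit 8: 1 × 2^8 = 256
Bit 10: 1 × 2^10 = 1024
Sum = 8 + 16 + 32 + 128 + 256 + 1024
= 1464


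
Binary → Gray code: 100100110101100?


Binary: 100100110101100
Gray code: G = B XOR (B >> 1)
B >> 1 = 010010011010110
100100110101100 XOR 010010011010110:
  1 XOR 0 = 1
  0 XOR 1 = 1
  0 XOR 0 = 0
  1 XOR 0 = 1
  0 XOR 1 = 1
  0 XOR 0 = 0
  1 XOR 0 = 1
  1 XOR 1 = 0
  0 XOR 1 = 1
  1 XOR 0 = 1
  0 XOR 1 = 1
  1 XOR 0 = 1
  1 XOR 1 = 0
  0 XOR 1 = 1
  0 XOR 0 = 0
= 110110101111010


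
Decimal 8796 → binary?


Divide by 2 repeatedly:
8796 ÷ 2 = 4398 remainder 0
4398 ÷ 2 = 2199 remainder 0
2199 ÷ 2 = 1099 remainder 1
1099 ÷ 2 = 549 remainder 1
549 ÷ 2 = 274 remainder 1
274 ÷ 2 = 137 remainder 0
137 ÷ 2 = 68 remainder 1
68 ÷ 2 = 34 remainder 0
34 ÷ 2 = 17 remainder 0
17 ÷ 2 = 8 remainder 1
8 ÷ 2 = 4 remainder 0
4 ÷ 2 = 2 remainder 0
2 ÷ 2 = 1 remainder 0
1 ÷ 2 = 0 remainder 1
Reading remainders bottom-up:
= 10001001011100


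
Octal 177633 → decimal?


Positional values:
Position 0: 3 × 8^0 = 3
Position 1: 3 × 8^1 = 24
Position 2: 6 × 8^2 = 384
Position 3: 7 × 8^3 = 3584
Position 4: 7 × 8^4 = 28672
Position 5: 1 × 8^5 = 32768
Sum = 3 + 24 + 384 + 3584 + 28672 + 32768
= 65435


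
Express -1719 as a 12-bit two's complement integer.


Original: 011010110111
Step 1 - Invert all bits: 100101001000
Step 2 - Add 1: 100101001000 + 1
= 100101001001 (represents -1719)


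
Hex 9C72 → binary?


Each hex digit → 4 binary bits:
  9 = 1001
  C = 1100
  7 = 0111
  2 = 0010
Concatenate: 1001 1100 0111 0010
= 1001110001110010


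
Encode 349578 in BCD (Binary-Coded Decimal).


Each digit → 4-bit binary:
  3 → 0011
  4 → 0100
  9 → 1001
  5 → 0101
  7 → 0111
  8 → 1000
= 0011 0100 1001 0101 0111 1000


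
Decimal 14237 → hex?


Divide by 16 repeatedly:
14237 ÷ 16 = 889 remainder 13 (D)
889 ÷ 16 = 55 remainder 9 (9)
55 ÷ 16 = 3 remainder 7 (7)
3 ÷ 16 = 0 remainder 3 (3)
Reading remainders bottom-up:
= 0x379D


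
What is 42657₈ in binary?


Each octal digit → 3 binary bits:
  4 = 100
  2 = 010
  6 = 110
  5 = 101
  7 = 111
Concatenate: 100 010 110 101 111
= 100010110101111


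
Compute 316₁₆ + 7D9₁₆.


Align and add column by column (LSB to MSB, each column mod 16 with carry):
  0316
+ 07D9
  ----
  col 0: 6(6) + 9(9) + 0 (carry in) = 15 → F(15), carry out 0
  col 1: 1(1) + D(13) + 0 (carry in) = 14 → E(14), carry out 0
  col 2: 3(3) + 7(7) + 0 (carry in) = 10 → A(10), carry out 0
  col 3: 0(0) + 0(0) + 0 (carry in) = 0 → 0(0), carry out 0
Reading digits MSB→LSB: 0AEF
Strip leading zeros: AEF
= 0xAEF


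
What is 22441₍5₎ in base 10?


Positional values (base 5):
  1 × 5^0 = 1 × 1 = 1
  4 × 5^1 = 4 × 5 = 20
  4 × 5^2 = 4 × 25 = 100
  2 × 5^3 = 2 × 125 = 250
  2 × 5^4 = 2 × 625 = 1250
Sum = 1 + 20 + 100 + 250 + 1250
= 1621


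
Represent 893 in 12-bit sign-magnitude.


Sign bit: 0 (positive)
Magnitude: 893 = 01101111101
= 001101111101


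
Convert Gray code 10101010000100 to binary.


Gray code: 10101010000100
MSB stays the same: 1
Each subsequent bit = prev_binary XOR current_gray:
  B[1] = 1 XOR 0 = 1
  B[2] = 1 XOR 1 = 0
  B[3] = 0 XOR 0 = 0
  B[4] = 0 XOR 1 = 1
  B[5] = 1 XOR 0 = 1
  B[6] = 1 XOR 1 = 0
  B[7] = 0 XOR 0 = 0
  B[8] = 0 XOR 0 = 0
  B[9] = 0 XOR 0 = 0
  B[10] = 0 XOR 0 = 0
  B[11] = 0 XOR 1 = 1
  B[12] = 1 XOR 0 = 1
  B[13] = 1 XOR 0 = 1
= 11001100000111 (13063 decimal)


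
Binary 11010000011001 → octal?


Group into 3-bit groups: 011010000011001
  011 = 3
  010 = 2
  000 = 0
  011 = 3
  001 = 1
= 0o32031


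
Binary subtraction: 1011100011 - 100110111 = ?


Align and subtract column by column (LSB to MSB, borrowing when needed):
  1011100011
- 0100110111
  ----------
  col 0: (1 - 0 borrow-in) - 1 → 1 - 1 = 0, borrow out 0
  col 1: (1 - 0 borrow-in) - 1 → 1 - 1 = 0, borrow out 0
  col 2: (0 - 0 borrow-in) - 1 → borrow from next column: (0+2) - 1 = 1, borrow out 1
  col 3: (0 - 1 borrow-in) - 0 → borrow from next column: (-1+2) - 0 = 1, borrow out 1
  col 4: (0 - 1 borrow-in) - 1 → borrow from next column: (-1+2) - 1 = 0, borrow out 1
  col 5: (1 - 1 borrow-in) - 1 → borrow from next column: (0+2) - 1 = 1, borrow out 1
  col 6: (1 - 1 borrow-in) - 0 → 0 - 0 = 0, borrow out 0
  col 7: (1 - 0 borrow-in) - 0 → 1 - 0 = 1, borrow out 0
  col 8: (0 - 0 borrow-in) - 1 → borrow from next column: (0+2) - 1 = 1, borrow out 1
  col 9: (1 - 1 borrow-in) - 0 → 0 - 0 = 0, borrow out 0
Reading bits MSB→LSB: 0110101100
Strip leading zeros: 110101100
= 110101100


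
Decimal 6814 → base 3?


Divide by 3 repeatedly:
6814 ÷ 3 = 2271 remainder 1
2271 ÷ 3 = 757 remainder 0
757 ÷ 3 = 252 remainder 1
252 ÷ 3 = 84 remainder 0
84 ÷ 3 = 28 remainder 0
28 ÷ 3 = 9 remainder 1
9 ÷ 3 = 3 remainder 0
3 ÷ 3 = 1 remainder 0
1 ÷ 3 = 0 remainder 1
Reading remainders bottom-up:
= 100100101


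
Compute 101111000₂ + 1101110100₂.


Align and add column by column (LSB to MSB, carry propagating):
  00101111000
+ 01101110100
  -----------
  col 0: 0 + 0 + 0 (carry in) = 0 → bit 0, carry out 0
  col 1: 0 + 0 + 0 (carry in) = 0 → bit 0, carry out 0
  col 2: 0 + 1 + 0 (carry in) = 1 → bit 1, carry out 0
  col 3: 1 + 0 + 0 (carry in) = 1 → bit 1, carry out 0
  col 4: 1 + 1 + 0 (carry in) = 2 → bit 0, carry out 1
  col 5: 1 + 1 + 1 (carry in) = 3 → bit 1, carry out 1
  col 6: 1 + 1 + 1 (carry in) = 3 → bit 1, carry out 1
  col 7: 0 + 0 + 1 (carry in) = 1 → bit 1, carry out 0
  col 8: 1 + 1 + 0 (carry in) = 2 → bit 0, carry out 1
  col 9: 0 + 1 + 1 (carry in) = 2 → bit 0, carry out 1
  col 10: 0 + 0 + 1 (carry in) = 1 → bit 1, carry out 0
Reading bits MSB→LSB: 10011101100
Strip leading zeros: 10011101100
= 10011101100


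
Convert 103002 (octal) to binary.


Each octal digit → 3 binary bits:
  1 = 001
  0 = 000
  3 = 011
  0 = 000
  0 = 000
  2 = 010
Concatenate: 001 000 011 000 000 010
= 001000011000000010


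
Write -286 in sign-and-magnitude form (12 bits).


Sign bit: 1 (negative)
Magnitude: 286 = 00100011110
= 100100011110


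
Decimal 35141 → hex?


Divide by 16 repeatedly:
35141 ÷ 16 = 2196 remainder 5 (5)
2196 ÷ 16 = 137 remainder 4 (4)
137 ÷ 16 = 8 remainder 9 (9)
8 ÷ 16 = 0 remainder 8 (8)
Reading remainders bottom-up:
= 0x8945


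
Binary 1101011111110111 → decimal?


Positional values:
Bit 0: 1 × 2^0 = 1
Bit 1: 1 × 2^1 = 2
Bit 2: 1 × 2^2 = 4
Bit 4: 1 × 2^4 = 16
Bit 5: 1 × 2^5 = 32
Bit 6: 1 × 2^6 = 64
Bit 7: 1 × 2^7 = 128
Bit 8: 1 × 2^8 = 256
Bit 9: 1 × 2^9 = 512
Bit 10: 1 × 2^10 = 1024
Bit 12: 1 × 2^12 = 4096
Bit 14: 1 × 2^14 = 16384
Bit 15: 1 × 2^15 = 32768
Sum = 1 + 2 + 4 + 16 + 32 + 64 + 128 + 256 + 512 + 1024 + 4096 + 16384 + 32768
= 55287


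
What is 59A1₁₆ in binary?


Each hex digit → 4 binary bits:
  5 = 0101
  9 = 1001
  A = 1010
  1 = 0001
Concatenate: 0101 1001 1010 0001
= 0101100110100001


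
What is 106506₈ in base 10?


Positional values:
Position 0: 6 × 8^0 = 6
Position 1: 0 × 8^1 = 0
Position 2: 5 × 8^2 = 320
Position 3: 6 × 8^3 = 3072
Position 4: 0 × 8^4 = 0
Position 5: 1 × 8^5 = 32768
Sum = 6 + 0 + 320 + 3072 + 0 + 32768
= 36166


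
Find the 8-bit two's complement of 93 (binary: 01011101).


Original: 01011101
Step 1 - Invert all bits: 10100010
Step 2 - Add 1: 10100010 + 1
= 10100011 (represents -93)


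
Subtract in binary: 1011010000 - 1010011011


Align and subtract column by column (LSB to MSB, borrowing when needed):
  1011010000
- 1010011011
  ----------
  col 0: (0 - 0 borrow-in) - 1 → borrow from next column: (0+2) - 1 = 1, borrow out 1
  col 1: (0 - 1 borrow-in) - 1 → borrow from next column: (-1+2) - 1 = 0, borrow out 1
  col 2: (0 - 1 borrow-in) - 0 → borrow from next column: (-1+2) - 0 = 1, borrow out 1
  col 3: (0 - 1 borrow-in) - 1 → borrow from next column: (-1+2) - 1 = 0, borrow out 1
  col 4: (1 - 1 borrow-in) - 1 → borrow from next column: (0+2) - 1 = 1, borrow out 1
  col 5: (0 - 1 borrow-in) - 0 → borrow from next column: (-1+2) - 0 = 1, borrow out 1
  col 6: (1 - 1 borrow-in) - 0 → 0 - 0 = 0, borrow out 0
  col 7: (1 - 0 borrow-in) - 1 → 1 - 1 = 0, borrow out 0
  col 8: (0 - 0 borrow-in) - 0 → 0 - 0 = 0, borrow out 0
  col 9: (1 - 0 borrow-in) - 1 → 1 - 1 = 0, borrow out 0
Reading bits MSB→LSB: 0000110101
Strip leading zeros: 110101
= 110101


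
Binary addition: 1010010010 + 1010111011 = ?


Align and add column by column (LSB to MSB, carry propagating):
  01010010010
+ 01010111011
  -----------
  col 0: 0 + 1 + 0 (carry in) = 1 → bit 1, carry out 0
  col 1: 1 + 1 + 0 (carry in) = 2 → bit 0, carry out 1
  col 2: 0 + 0 + 1 (carry in) = 1 → bit 1, carry out 0
  col 3: 0 + 1 + 0 (carry in) = 1 → bit 1, carry out 0
  col 4: 1 + 1 + 0 (carry in) = 2 → bit 0, carry out 1
  col 5: 0 + 1 + 1 (carry in) = 2 → bit 0, carry out 1
  col 6: 0 + 0 + 1 (carry in) = 1 → bit 1, carry out 0
  col 7: 1 + 1 + 0 (carry in) = 2 → bit 0, carry out 1
  col 8: 0 + 0 + 1 (carry in) = 1 → bit 1, carry out 0
  col 9: 1 + 1 + 0 (carry in) = 2 → bit 0, carry out 1
  col 10: 0 + 0 + 1 (carry in) = 1 → bit 1, carry out 0
Reading bits MSB→LSB: 10101001101
Strip leading zeros: 10101001101
= 10101001101


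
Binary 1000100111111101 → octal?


Group into 3-bit groups: 001000100111111101
  001 = 1
  000 = 0
  100 = 4
  111 = 7
  111 = 7
  101 = 5
= 0o104775


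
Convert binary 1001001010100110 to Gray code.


Binary: 1001001010100110
Gray code: G = B XOR (B >> 1)
B >> 1 = 0100100101010011
1001001010100110 XOR 0100100101010011:
  1 XOR 0 = 1
  0 XOR 1 = 1
  0 XOR 0 = 0
  1 XOR 0 = 1
  0 XOR 1 = 1
  0 XOR 0 = 0
  1 XOR 0 = 1
  0 XOR 1 = 1
  1 XOR 0 = 1
  0 XOR 1 = 1
  1 XOR 0 = 1
  0 XOR 1 = 1
  0 XOR 0 = 0
  1 XOR 0 = 1
  1 XOR 1 = 0
  0 XOR 1 = 1
= 1101101111110101


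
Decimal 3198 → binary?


Divide by 2 repeatedly:
3198 ÷ 2 = 1599 remainder 0
1599 ÷ 2 = 799 remainder 1
799 ÷ 2 = 399 remainder 1
399 ÷ 2 = 199 remainder 1
199 ÷ 2 = 99 remainder 1
99 ÷ 2 = 49 remainder 1
49 ÷ 2 = 24 remainder 1
24 ÷ 2 = 12 remainder 0
12 ÷ 2 = 6 remainder 0
6 ÷ 2 = 3 remainder 0
3 ÷ 2 = 1 remainder 1
1 ÷ 2 = 0 remainder 1
Reading remainders bottom-up:
= 110001111110


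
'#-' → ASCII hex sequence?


String: '#-'  (2 characters)
Per-character ASCII lookup:
  '#': special character: '#' = 35 → 0x23
  '-': special character: '-' = 45 → 0x2D
= 0x23 0x2D


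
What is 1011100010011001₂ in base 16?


Group into 4-bit nibbles: 1011100010011001
  1011 = B
  1000 = 8
  1001 = 9
  1001 = 9
= 0xB899


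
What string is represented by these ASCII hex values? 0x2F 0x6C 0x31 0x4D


Codes (hex): 0x2F 0x6C 0x31 0x4D
Per-code ASCII lookup:
  0x2F = 47  (special character) → '/'
  0x6C = 108  (range 97-122: lowercase, 108 - 97 = 11) → 'l'
  0x31 = 49  (range 48-57: digits, 49 - 48 = 1) → '1'
  0x4D = 77  (range 65-90: uppercase, 77 - 65 = 12) → 'M'
= '/l1M'


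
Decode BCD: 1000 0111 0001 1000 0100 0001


Each 4-bit group → digit:
  1000 → 8
  0111 → 7
  0001 → 1
  1000 → 8
  0100 → 4
  0001 → 1
= 871841


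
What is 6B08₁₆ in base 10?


Positional values:
Position 0: 8 × 16^0 = 8 × 1 = 8
Position 1: 0 × 16^1 = 0 × 16 = 0
Position 2: B × 16^2 = 11 × 256 = 2816
Position 3: 6 × 16^3 = 6 × 4096 = 24576
Sum = 8 + 0 + 2816 + 24576
= 27400


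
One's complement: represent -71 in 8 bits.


Original: 01000111
Invert all bits:
  bit 0: 0 → 1
  bit 1: 1 → 0
  bit 2: 0 → 1
  bit 3: 0 → 1
  bit 4: 0 → 1
  bit 5: 1 → 0
  bit 6: 1 → 0
  bit 7: 1 → 0
= 10111000


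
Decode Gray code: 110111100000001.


Gray code: 110111100000001
MSB stays the same: 1
Each subsequent bit = prev_binary XOR current_gray:
  B[1] = 1 XOR 1 = 0
  B[2] = 0 XOR 0 = 0
  B[3] = 0 XOR 1 = 1
  B[4] = 1 XOR 1 = 0
  B[5] = 0 XOR 1 = 1
  B[6] = 1 XOR 1 = 0
  B[7] = 0 XOR 0 = 0
  B[8] = 0 XOR 0 = 0
  B[9] = 0 XOR 0 = 0
  B[10] = 0 XOR 0 = 0
  B[11] = 0 XOR 0 = 0
  B[12] = 0 XOR 0 = 0
  B[13] = 0 XOR 0 = 0
  B[14] = 0 XOR 1 = 1
= 100101000000001 (18945 decimal)


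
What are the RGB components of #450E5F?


Hex: #450E5F
R = 45₁₆ = 69
G = 0E₁₆ = 14
B = 5F₁₆ = 95
= RGB(69, 14, 95)


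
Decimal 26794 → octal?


Divide by 8 repeatedly:
26794 ÷ 8 = 3349 remainder 2
3349 ÷ 8 = 418 remainder 5
418 ÷ 8 = 52 remainder 2
52 ÷ 8 = 6 remainder 4
6 ÷ 8 = 0 remainder 6
Reading remainders bottom-up:
= 0o64252


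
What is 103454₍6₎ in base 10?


Positional values (base 6):
  4 × 6^0 = 4 × 1 = 4
  5 × 6^1 = 5 × 6 = 30
  4 × 6^2 = 4 × 36 = 144
  3 × 6^3 = 3 × 216 = 648
  0 × 6^4 = 0 × 1296 = 0
  1 × 6^5 = 1 × 7776 = 7776
Sum = 4 + 30 + 144 + 648 + 0 + 7776
= 8602


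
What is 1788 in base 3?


Divide by 3 repeatedly:
1788 ÷ 3 = 596 remainder 0
596 ÷ 3 = 198 remainder 2
198 ÷ 3 = 66 remainder 0
66 ÷ 3 = 22 remainder 0
22 ÷ 3 = 7 remainder 1
7 ÷ 3 = 2 remainder 1
2 ÷ 3 = 0 remainder 2
Reading remainders bottom-up:
= 2110020


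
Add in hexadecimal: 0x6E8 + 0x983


Align and add column by column (LSB to MSB, each column mod 16 with carry):
  06E8
+ 0983
  ----
  col 0: 8(8) + 3(3) + 0 (carry in) = 11 → B(11), carry out 0
  col 1: E(14) + 8(8) + 0 (carry in) = 22 → 6(6), carry out 1
  col 2: 6(6) + 9(9) + 1 (carry in) = 16 → 0(0), carry out 1
  col 3: 0(0) + 0(0) + 1 (carry in) = 1 → 1(1), carry out 0
Reading digits MSB→LSB: 106B
Strip leading zeros: 106B
= 0x106B


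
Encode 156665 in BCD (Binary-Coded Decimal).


Each digit → 4-bit binary:
  1 → 0001
  5 → 0101
  6 → 0110
  6 → 0110
  6 → 0110
  5 → 0101
= 0001 0101 0110 0110 0110 0101


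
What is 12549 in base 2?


Divide by 2 repeatedly:
12549 ÷ 2 = 6274 remainder 1
6274 ÷ 2 = 3137 remainder 0
3137 ÷ 2 = 1568 remainder 1
1568 ÷ 2 = 784 remainder 0
784 ÷ 2 = 392 remainder 0
392 ÷ 2 = 196 remainder 0
196 ÷ 2 = 98 remainder 0
98 ÷ 2 = 49 remainder 0
49 ÷ 2 = 24 remainder 1
24 ÷ 2 = 12 remainder 0
12 ÷ 2 = 6 remainder 0
6 ÷ 2 = 3 remainder 0
3 ÷ 2 = 1 remainder 1
1 ÷ 2 = 0 remainder 1
Reading remainders bottom-up:
= 11000100000101


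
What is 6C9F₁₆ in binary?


Each hex digit → 4 binary bits:
  6 = 0110
  C = 1100
  9 = 1001
  F = 1111
Concatenate: 0110 1100 1001 1111
= 0110110010011111


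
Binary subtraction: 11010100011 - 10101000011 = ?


Align and subtract column by column (LSB to MSB, borrowing when needed):
  11010100011
- 10101000011
  -----------
  col 0: (1 - 0 borrow-in) - 1 → 1 - 1 = 0, borrow out 0
  col 1: (1 - 0 borrow-in) - 1 → 1 - 1 = 0, borrow out 0
  col 2: (0 - 0 borrow-in) - 0 → 0 - 0 = 0, borrow out 0
  col 3: (0 - 0 borrow-in) - 0 → 0 - 0 = 0, borrow out 0
  col 4: (0 - 0 borrow-in) - 0 → 0 - 0 = 0, borrow out 0
  col 5: (1 - 0 borrow-in) - 0 → 1 - 0 = 1, borrow out 0
  col 6: (0 - 0 borrow-in) - 1 → borrow from next column: (0+2) - 1 = 1, borrow out 1
  col 7: (1 - 1 borrow-in) - 0 → 0 - 0 = 0, borrow out 0
  col 8: (0 - 0 borrow-in) - 1 → borrow from next column: (0+2) - 1 = 1, borrow out 1
  col 9: (1 - 1 borrow-in) - 0 → 0 - 0 = 0, borrow out 0
  col 10: (1 - 0 borrow-in) - 1 → 1 - 1 = 0, borrow out 0
Reading bits MSB→LSB: 00101100000
Strip leading zeros: 101100000
= 101100000


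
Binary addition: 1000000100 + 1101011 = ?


Align and add column by column (LSB to MSB, carry propagating):
  01000000100
+ 00001101011
  -----------
  col 0: 0 + 1 + 0 (carry in) = 1 → bit 1, carry out 0
  col 1: 0 + 1 + 0 (carry in) = 1 → bit 1, carry out 0
  col 2: 1 + 0 + 0 (carry in) = 1 → bit 1, carry out 0
  col 3: 0 + 1 + 0 (carry in) = 1 → bit 1, carry out 0
  col 4: 0 + 0 + 0 (carry in) = 0 → bit 0, carry out 0
  col 5: 0 + 1 + 0 (carry in) = 1 → bit 1, carry out 0
  col 6: 0 + 1 + 0 (carry in) = 1 → bit 1, carry out 0
  col 7: 0 + 0 + 0 (carry in) = 0 → bit 0, carry out 0
  col 8: 0 + 0 + 0 (carry in) = 0 → bit 0, carry out 0
  col 9: 1 + 0 + 0 (carry in) = 1 → bit 1, carry out 0
  col 10: 0 + 0 + 0 (carry in) = 0 → bit 0, carry out 0
Reading bits MSB→LSB: 01001101111
Strip leading zeros: 1001101111
= 1001101111


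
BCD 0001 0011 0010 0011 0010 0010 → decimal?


Each 4-bit group → digit:
  0001 → 1
  0011 → 3
  0010 → 2
  0011 → 3
  0010 → 2
  0010 → 2
= 132322


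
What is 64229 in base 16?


Divide by 16 repeatedly:
64229 ÷ 16 = 4014 remainder 5 (5)
4014 ÷ 16 = 250 remainder 14 (E)
250 ÷ 16 = 15 remainder 10 (A)
15 ÷ 16 = 0 remainder 15 (F)
Reading remainders bottom-up:
= 0xFAE5


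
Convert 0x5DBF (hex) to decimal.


Positional values:
Position 0: F × 16^0 = 15 × 1 = 15
Position 1: B × 16^1 = 11 × 16 = 176
Position 2: D × 16^2 = 13 × 256 = 3328
Position 3: 5 × 16^3 = 5 × 4096 = 20480
Sum = 15 + 176 + 3328 + 20480
= 23999


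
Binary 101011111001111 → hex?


Group into 4-bit nibbles: 0101011111001111
  0101 = 5
  0111 = 7
  1100 = C
  1111 = F
= 0x57CF


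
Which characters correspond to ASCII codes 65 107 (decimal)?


Codes (decimal): 65 107
Per-code ASCII lookup:
  65  (range 65-90: uppercase, 65 - 65 = 0) → 'A'
  107  (range 97-122: lowercase, 107 - 97 = 10) → 'k'
= 'Ak'


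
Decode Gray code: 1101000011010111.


Gray code: 1101000011010111
MSB stays the same: 1
Each subsequent bit = prev_binary XOR current_gray:
  B[1] = 1 XOR 1 = 0
  B[2] = 0 XOR 0 = 0
  B[3] = 0 XOR 1 = 1
  B[4] = 1 XOR 0 = 1
  B[5] = 1 XOR 0 = 1
  B[6] = 1 XOR 0 = 1
  B[7] = 1 XOR 0 = 1
  B[8] = 1 XOR 1 = 0
  B[9] = 0 XOR 1 = 1
  B[10] = 1 XOR 0 = 1
  B[11] = 1 XOR 1 = 0
  B[12] = 0 XOR 0 = 0
  B[13] = 0 XOR 1 = 1
  B[14] = 1 XOR 1 = 0
  B[15] = 0 XOR 1 = 1
= 1001111101100101 (40805 decimal)


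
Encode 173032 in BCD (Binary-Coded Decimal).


Each digit → 4-bit binary:
  1 → 0001
  7 → 0111
  3 → 0011
  0 → 0000
  3 → 0011
  2 → 0010
= 0001 0111 0011 0000 0011 0010


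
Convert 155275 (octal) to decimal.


Positional values:
Position 0: 5 × 8^0 = 5
Position 1: 7 × 8^1 = 56
Position 2: 2 × 8^2 = 128
Position 3: 5 × 8^3 = 2560
Position 4: 5 × 8^4 = 20480
Position 5: 1 × 8^5 = 32768
Sum = 5 + 56 + 128 + 2560 + 20480 + 32768
= 55997


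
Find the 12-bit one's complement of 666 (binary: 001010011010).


Original: 001010011010
Invert all bits:
  bit 0: 0 → 1
  bit 1: 0 → 1
  bit 2: 1 → 0
  bit 3: 0 → 1
  bit 4: 1 → 0
  bit 5: 0 → 1
  bit 6: 0 → 1
  bit 7: 1 → 0
  bit 8: 1 → 0
  bit 9: 0 → 1
  bit 10: 1 → 0
  bit 11: 0 → 1
= 110101100101


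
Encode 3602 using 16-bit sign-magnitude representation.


Sign bit: 0 (positive)
Magnitude: 3602 = 000111000010010
= 0000111000010010


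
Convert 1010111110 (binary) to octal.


Group into 3-bit groups: 001010111110
  001 = 1
  010 = 2
  111 = 7
  110 = 6
= 0o1276


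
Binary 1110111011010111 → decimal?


Positional values:
Bit 0: 1 × 2^0 = 1
Bit 1: 1 × 2^1 = 2
Bit 2: 1 × 2^2 = 4
Bit 4: 1 × 2^4 = 16
Bit 6: 1 × 2^6 = 64
Bit 7: 1 × 2^7 = 128
Bit 9: 1 × 2^9 = 512
Bit 10: 1 × 2^10 = 1024
Bit 11: 1 × 2^11 = 2048
Bit 13: 1 × 2^13 = 8192
Bit 14: 1 × 2^14 = 16384
Bit 15: 1 × 2^15 = 32768
Sum = 1 + 2 + 4 + 16 + 64 + 128 + 512 + 1024 + 2048 + 8192 + 16384 + 32768
= 61143


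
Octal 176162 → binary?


Each octal digit → 3 binary bits:
  1 = 001
  7 = 111
  6 = 110
  1 = 001
  6 = 110
  2 = 010
Concatenate: 001 111 110 001 110 010
= 001111110001110010


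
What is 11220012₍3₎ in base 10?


Positional values (base 3):
  2 × 3^0 = 2 × 1 = 2
  1 × 3^1 = 1 × 3 = 3
  0 × 3^2 = 0 × 9 = 0
  0 × 3^3 = 0 × 27 = 0
  2 × 3^4 = 2 × 81 = 162
  2 × 3^5 = 2 × 243 = 486
  1 × 3^6 = 1 × 729 = 729
  1 × 3^7 = 1 × 2187 = 2187
Sum = 2 + 3 + 0 + 0 + 162 + 486 + 729 + 2187
= 3569


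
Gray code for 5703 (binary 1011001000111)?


Binary: 1011001000111
Gray code: G = B XOR (B >> 1)
B >> 1 = 0101100100011
1011001000111 XOR 0101100100011:
  1 XOR 0 = 1
  0 XOR 1 = 1
  1 XOR 0 = 1
  1 XOR 1 = 0
  0 XOR 1 = 1
  0 XOR 0 = 0
  1 XOR 0 = 1
  0 XOR 1 = 1
  0 XOR 0 = 0
  0 XOR 0 = 0
  1 XOR 0 = 1
  1 XOR 1 = 0
  1 XOR 1 = 0
= 1110101100100


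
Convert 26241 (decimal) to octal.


Divide by 8 repeatedly:
26241 ÷ 8 = 3280 remainder 1
3280 ÷ 8 = 410 remainder 0
410 ÷ 8 = 51 remainder 2
51 ÷ 8 = 6 remainder 3
6 ÷ 8 = 0 remainder 6
Reading remainders bottom-up:
= 0o63201


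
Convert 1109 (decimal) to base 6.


Divide by 6 repeatedly:
1109 ÷ 6 = 184 remainder 5
184 ÷ 6 = 30 remainder 4
30 ÷ 6 = 5 remainder 0
5 ÷ 6 = 0 remainder 5
Reading remainders bottom-up:
= 5045


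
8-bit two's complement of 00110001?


Original: 00110001
Step 1 - Invert all bits: 11001110
Step 2 - Add 1: 11001110 + 1
= 11001111 (represents -49)


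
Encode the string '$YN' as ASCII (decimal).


String: '$YN'  (3 characters)
Per-character ASCII lookup:
  '$': special character: '$' = 36
  'Y': uppercase starts at 65: 'Y' = 65 + 24 = 89
  'N': uppercase starts at 65: 'N' = 65 + 13 = 78
= 36 89 78


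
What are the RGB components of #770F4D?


Hex: #770F4D
R = 77₁₆ = 119
G = 0F₁₆ = 15
B = 4D₁₆ = 77
= RGB(119, 15, 77)


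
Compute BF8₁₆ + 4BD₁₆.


Align and add column by column (LSB to MSB, each column mod 16 with carry):
  0BF8
+ 04BD
  ----
  col 0: 8(8) + D(13) + 0 (carry in) = 21 → 5(5), carry out 1
  col 1: F(15) + B(11) + 1 (carry in) = 27 → B(11), carry out 1
  col 2: B(11) + 4(4) + 1 (carry in) = 16 → 0(0), carry out 1
  col 3: 0(0) + 0(0) + 1 (carry in) = 1 → 1(1), carry out 0
Reading digits MSB→LSB: 10B5
Strip leading zeros: 10B5
= 0x10B5


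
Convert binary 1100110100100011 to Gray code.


Binary: 1100110100100011
Gray code: G = B XOR (B >> 1)
B >> 1 = 0110011010010001
1100110100100011 XOR 0110011010010001:
  1 XOR 0 = 1
  1 XOR 1 = 0
  0 XOR 1 = 1
  0 XOR 0 = 0
  1 XOR 0 = 1
  1 XOR 1 = 0
  0 XOR 1 = 1
  1 XOR 0 = 1
  0 XOR 1 = 1
  0 XOR 0 = 0
  1 XOR 0 = 1
  0 XOR 1 = 1
  0 XOR 0 = 0
  0 XOR 0 = 0
  1 XOR 0 = 1
  1 XOR 1 = 0
= 1010101110110010


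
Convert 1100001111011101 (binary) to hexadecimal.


Group into 4-bit nibbles: 1100001111011101
  1100 = C
  0011 = 3
  1101 = D
  1101 = D
= 0xC3DD


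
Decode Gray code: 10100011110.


Gray code: 10100011110
MSB stays the same: 1
Each subsequent bit = prev_binary XOR current_gray:
  B[1] = 1 XOR 0 = 1
  B[2] = 1 XOR 1 = 0
  B[3] = 0 XOR 0 = 0
  B[4] = 0 XOR 0 = 0
  B[5] = 0 XOR 0 = 0
  B[6] = 0 XOR 1 = 1
  B[7] = 1 XOR 1 = 0
  B[8] = 0 XOR 1 = 1
  B[9] = 1 XOR 1 = 0
  B[10] = 0 XOR 0 = 0
= 11000010100 (1556 decimal)


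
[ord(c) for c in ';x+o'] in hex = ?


String: ';x+o'  (4 characters)
Per-character ASCII lookup:
  ';': special character: ';' = 59 → 0x3B
  'x': lowercase starts at 97: 'x' = 97 + 23 = 120 → 0x78
  '+': special character: '+' = 43 → 0x2B
  'o': lowercase starts at 97: 'o' = 97 + 14 = 111 → 0x6F
= 0x3B 0x78 0x2B 0x6F


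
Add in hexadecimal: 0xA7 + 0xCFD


Align and add column by column (LSB to MSB, each column mod 16 with carry):
  00A7
+ 0CFD
  ----
  col 0: 7(7) + D(13) + 0 (carry in) = 20 → 4(4), carry out 1
  col 1: A(10) + F(15) + 1 (carry in) = 26 → A(10), carry out 1
  col 2: 0(0) + C(12) + 1 (carry in) = 13 → D(13), carry out 0
  col 3: 0(0) + 0(0) + 0 (carry in) = 0 → 0(0), carry out 0
Reading digits MSB→LSB: 0DA4
Strip leading zeros: DA4
= 0xDA4


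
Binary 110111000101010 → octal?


Group into 3-bit groups: 110111000101010
  110 = 6
  111 = 7
  000 = 0
  101 = 5
  010 = 2
= 0o67052


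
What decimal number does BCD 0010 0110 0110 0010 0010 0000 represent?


Each 4-bit group → digit:
  0010 → 2
  0110 → 6
  0110 → 6
  0010 → 2
  0010 → 2
  0000 → 0
= 266220


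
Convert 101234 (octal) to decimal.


Positional values:
Position 0: 4 × 8^0 = 4
Position 1: 3 × 8^1 = 24
Position 2: 2 × 8^2 = 128
Position 3: 1 × 8^3 = 512
Position 4: 0 × 8^4 = 0
Position 5: 1 × 8^5 = 32768
Sum = 4 + 24 + 128 + 512 + 0 + 32768
= 33436


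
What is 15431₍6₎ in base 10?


Positional values (base 6):
  1 × 6^0 = 1 × 1 = 1
  3 × 6^1 = 3 × 6 = 18
  4 × 6^2 = 4 × 36 = 144
  5 × 6^3 = 5 × 216 = 1080
  1 × 6^4 = 1 × 1296 = 1296
Sum = 1 + 18 + 144 + 1080 + 1296
= 2539


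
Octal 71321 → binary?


Each octal digit → 3 binary bits:
  7 = 111
  1 = 001
  3 = 011
  2 = 010
  1 = 001
Concatenate: 111 001 011 010 001
= 111001011010001


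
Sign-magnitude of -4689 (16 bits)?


Sign bit: 1 (negative)
Magnitude: 4689 = 001001001010001
= 1001001001010001


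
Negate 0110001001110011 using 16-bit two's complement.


Original: 0110001001110011
Step 1 - Invert all bits: 1001110110001100
Step 2 - Add 1: 1001110110001100 + 1
= 1001110110001101 (represents -25203)


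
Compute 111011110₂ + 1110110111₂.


Align and add column by column (LSB to MSB, carry propagating):
  00111011110
+ 01110110111
  -----------
  col 0: 0 + 1 + 0 (carry in) = 1 → bit 1, carry out 0
  col 1: 1 + 1 + 0 (carry in) = 2 → bit 0, carry out 1
  col 2: 1 + 1 + 1 (carry in) = 3 → bit 1, carry out 1
  col 3: 1 + 0 + 1 (carry in) = 2 → bit 0, carry out 1
  col 4: 1 + 1 + 1 (carry in) = 3 → bit 1, carry out 1
  col 5: 0 + 1 + 1 (carry in) = 2 → bit 0, carry out 1
  col 6: 1 + 0 + 1 (carry in) = 2 → bit 0, carry out 1
  col 7: 1 + 1 + 1 (carry in) = 3 → bit 1, carry out 1
  col 8: 1 + 1 + 1 (carry in) = 3 → bit 1, carry out 1
  col 9: 0 + 1 + 1 (carry in) = 2 → bit 0, carry out 1
  col 10: 0 + 0 + 1 (carry in) = 1 → bit 1, carry out 0
Reading bits MSB→LSB: 10110010101
Strip leading zeros: 10110010101
= 10110010101


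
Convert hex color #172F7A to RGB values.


Hex: #172F7A
R = 17₁₆ = 23
G = 2F₁₆ = 47
B = 7A₁₆ = 122
= RGB(23, 47, 122)


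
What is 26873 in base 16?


Divide by 16 repeatedly:
26873 ÷ 16 = 1679 remainder 9 (9)
1679 ÷ 16 = 104 remainder 15 (F)
104 ÷ 16 = 6 remainder 8 (8)
6 ÷ 16 = 0 remainder 6 (6)
Reading remainders bottom-up:
= 0x68F9


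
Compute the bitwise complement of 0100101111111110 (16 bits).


Original: 0100101111111110
Invert all bits:
  bit 0: 0 → 1
  bit 1: 1 → 0
  bit 2: 0 → 1
  bit 3: 0 → 1
  bit 4: 1 → 0
  bit 5: 0 → 1
  bit 6: 1 → 0
  bit 7: 1 → 0
  bit 8: 1 → 0
  bit 9: 1 → 0
  bit 10: 1 → 0
  bit 11: 1 → 0
  bit 12: 1 → 0
  bit 13: 1 → 0
  bit 14: 1 → 0
  bit 15: 0 → 1
= 1011010000000001


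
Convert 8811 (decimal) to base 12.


Divide by 12 repeatedly:
8811 ÷ 12 = 734 remainder 3
734 ÷ 12 = 61 remainder 2
61 ÷ 12 = 5 remainder 1
5 ÷ 12 = 0 remainder 5
Reading remainders bottom-up:
= 5123


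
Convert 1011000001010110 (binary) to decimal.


Positional values:
Bit 1: 1 × 2^1 = 2
Bit 2: 1 × 2^2 = 4
Bit 4: 1 × 2^4 = 16
Bit 6: 1 × 2^6 = 64
Bit 12: 1 × 2^12 = 4096
Bit 13: 1 × 2^13 = 8192
Bit 15: 1 × 2^15 = 32768
Sum = 2 + 4 + 16 + 64 + 4096 + 8192 + 32768
= 45142


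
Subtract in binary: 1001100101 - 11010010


Align and subtract column by column (LSB to MSB, borrowing when needed):
  1001100101
- 0011010010
  ----------
  col 0: (1 - 0 borrow-in) - 0 → 1 - 0 = 1, borrow out 0
  col 1: (0 - 0 borrow-in) - 1 → borrow from next column: (0+2) - 1 = 1, borrow out 1
  col 2: (1 - 1 borrow-in) - 0 → 0 - 0 = 0, borrow out 0
  col 3: (0 - 0 borrow-in) - 0 → 0 - 0 = 0, borrow out 0
  col 4: (0 - 0 borrow-in) - 1 → borrow from next column: (0+2) - 1 = 1, borrow out 1
  col 5: (1 - 1 borrow-in) - 0 → 0 - 0 = 0, borrow out 0
  col 6: (1 - 0 borrow-in) - 1 → 1 - 1 = 0, borrow out 0
  col 7: (0 - 0 borrow-in) - 1 → borrow from next column: (0+2) - 1 = 1, borrow out 1
  col 8: (0 - 1 borrow-in) - 0 → borrow from next column: (-1+2) - 0 = 1, borrow out 1
  col 9: (1 - 1 borrow-in) - 0 → 0 - 0 = 0, borrow out 0
Reading bits MSB→LSB: 0110010011
Strip leading zeros: 110010011
= 110010011
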